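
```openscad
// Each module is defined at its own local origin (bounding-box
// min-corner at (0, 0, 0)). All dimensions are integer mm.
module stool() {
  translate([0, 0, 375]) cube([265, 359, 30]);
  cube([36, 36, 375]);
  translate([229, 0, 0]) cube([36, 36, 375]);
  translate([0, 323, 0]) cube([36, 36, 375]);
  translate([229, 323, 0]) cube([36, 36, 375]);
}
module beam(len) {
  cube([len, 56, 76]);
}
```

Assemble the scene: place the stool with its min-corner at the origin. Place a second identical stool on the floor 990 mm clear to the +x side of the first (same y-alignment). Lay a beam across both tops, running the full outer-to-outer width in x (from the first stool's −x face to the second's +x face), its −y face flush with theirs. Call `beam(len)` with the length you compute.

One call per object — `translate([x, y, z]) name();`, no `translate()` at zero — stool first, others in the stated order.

stool();
translate([1255, 0, 0]) stool();
translate([0, 0, 405]) beam(1520);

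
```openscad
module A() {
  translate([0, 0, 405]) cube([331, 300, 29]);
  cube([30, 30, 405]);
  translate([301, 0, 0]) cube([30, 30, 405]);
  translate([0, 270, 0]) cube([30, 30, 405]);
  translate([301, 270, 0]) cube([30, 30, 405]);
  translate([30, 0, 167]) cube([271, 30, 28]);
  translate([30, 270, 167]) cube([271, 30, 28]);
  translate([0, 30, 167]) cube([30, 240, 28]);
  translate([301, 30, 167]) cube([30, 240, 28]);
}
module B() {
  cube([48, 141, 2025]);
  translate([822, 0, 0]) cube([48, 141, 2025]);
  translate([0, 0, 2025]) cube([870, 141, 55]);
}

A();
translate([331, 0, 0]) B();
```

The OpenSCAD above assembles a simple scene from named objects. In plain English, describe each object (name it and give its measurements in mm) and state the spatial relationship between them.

A is a four-legged stool. The seat is a 331×300×29 mm slab whose top surface is at z = 434 mm; four square legs, each 30×30 mm in cross-section, run from the floor (z = 0) to the underside of the seat, each flush with a corner of the seat. Four stretchers, 30 mm wide and 28 mm tall, connect adjacent legs with their undersides at z = 167 mm, each running between the inner faces of the legs it joins and aligned with the legs' outer faces on the other axis.

B is a rectangular door frame: two vertical jambs of 48×141 mm section, 2025 mm tall, with a clear opening 774 mm wide between their inner faces. A header 55 mm tall and 141 mm deep lies on top of the jambs and spans the full outside width.

The door frame is against the stool's +x side, with their −y faces flush.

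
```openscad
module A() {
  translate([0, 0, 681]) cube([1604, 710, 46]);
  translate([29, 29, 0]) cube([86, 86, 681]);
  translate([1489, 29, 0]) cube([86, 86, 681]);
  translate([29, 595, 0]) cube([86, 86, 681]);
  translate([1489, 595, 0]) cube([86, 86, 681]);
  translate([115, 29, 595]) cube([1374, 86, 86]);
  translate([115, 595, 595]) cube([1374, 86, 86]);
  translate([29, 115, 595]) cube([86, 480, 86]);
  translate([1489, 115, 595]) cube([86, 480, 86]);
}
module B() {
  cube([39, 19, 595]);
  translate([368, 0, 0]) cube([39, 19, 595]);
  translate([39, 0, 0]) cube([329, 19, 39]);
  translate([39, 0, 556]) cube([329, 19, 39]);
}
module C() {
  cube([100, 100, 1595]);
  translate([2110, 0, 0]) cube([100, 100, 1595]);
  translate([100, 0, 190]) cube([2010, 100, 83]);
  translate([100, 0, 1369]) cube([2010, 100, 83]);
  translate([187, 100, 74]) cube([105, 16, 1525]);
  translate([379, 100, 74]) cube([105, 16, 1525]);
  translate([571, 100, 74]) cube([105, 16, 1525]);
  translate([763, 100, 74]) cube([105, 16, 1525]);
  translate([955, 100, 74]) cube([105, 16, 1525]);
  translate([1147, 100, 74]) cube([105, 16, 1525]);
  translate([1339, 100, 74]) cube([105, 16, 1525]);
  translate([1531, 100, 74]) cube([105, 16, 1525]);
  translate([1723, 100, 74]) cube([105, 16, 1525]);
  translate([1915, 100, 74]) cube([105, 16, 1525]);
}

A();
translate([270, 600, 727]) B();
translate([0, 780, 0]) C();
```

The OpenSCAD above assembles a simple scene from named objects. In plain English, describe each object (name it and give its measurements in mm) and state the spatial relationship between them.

A is a rectangular dining table. The top is 1604×710×46 mm with its upper surface at z = 727 mm. It stands on four 86×86 mm square legs, each inset 29 mm from the nearest pair of top edges, running from the floor to the underside of the top. Four apron rails, 86 mm thick and 86 mm tall, run between adjacent legs with their top edges flush with the underside of the top and their outer faces flush with the legs' outer faces.

B is a rectangular picture frame lying in the x–z plane (depth along y). The opening is 329 mm wide (x) by 517 mm tall (z), surrounded by a border 39 mm wide on all four sides. The frame is 19 mm deep and is made of two full-height vertical stiles with two horizontal rails fitted between them.

C is a fence section. Two 100×100 mm posts, 1595 mm tall, stand on the floor with a clear span of 2010 mm between their inner faces. Two horizontal rails of 100×83 mm section span the gap between the posts with their undersides at z = 190 mm and z = 1369 mm, flush with the posts' −y face. 10 pickets, each 105 mm wide, 16 mm thick and 1525 mm tall, are fixed to the +y face of the rails with their bottoms at z = 74 mm, evenly spaced across the span with equal gaps (rounded down to the nearest mm) at the −x end and between each pair — any rounding remainder accumulates at the +x end.

The picture frame is on top of the table. The fence section is on the floor beside the table on its +y side.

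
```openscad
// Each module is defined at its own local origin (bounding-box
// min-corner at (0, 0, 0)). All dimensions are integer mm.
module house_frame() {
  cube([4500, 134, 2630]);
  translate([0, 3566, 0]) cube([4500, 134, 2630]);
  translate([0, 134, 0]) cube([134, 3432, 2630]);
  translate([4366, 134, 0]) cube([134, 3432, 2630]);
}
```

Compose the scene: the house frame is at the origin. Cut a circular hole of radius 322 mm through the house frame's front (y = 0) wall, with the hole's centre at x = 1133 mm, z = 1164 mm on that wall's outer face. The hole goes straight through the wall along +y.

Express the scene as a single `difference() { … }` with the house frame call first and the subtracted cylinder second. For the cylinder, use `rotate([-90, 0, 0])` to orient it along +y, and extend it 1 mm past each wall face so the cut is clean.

difference() {
  house_frame();
  translate([1133, -1, 1164]) rotate([-90, 0, 0]) cylinder(h = 136, r = 322);
}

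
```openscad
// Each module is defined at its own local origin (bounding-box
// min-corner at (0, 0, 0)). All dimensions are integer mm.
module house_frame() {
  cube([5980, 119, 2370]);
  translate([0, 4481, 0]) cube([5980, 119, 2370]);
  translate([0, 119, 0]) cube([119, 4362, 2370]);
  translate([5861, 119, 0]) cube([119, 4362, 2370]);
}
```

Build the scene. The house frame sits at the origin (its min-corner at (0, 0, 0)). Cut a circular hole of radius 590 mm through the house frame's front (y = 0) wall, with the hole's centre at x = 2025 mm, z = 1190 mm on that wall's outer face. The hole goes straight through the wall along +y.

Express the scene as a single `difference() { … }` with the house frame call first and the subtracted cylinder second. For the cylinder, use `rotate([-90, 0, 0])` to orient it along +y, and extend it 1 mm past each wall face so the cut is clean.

difference() {
  house_frame();
  translate([2025, -1, 1190]) rotate([-90, 0, 0]) cylinder(h = 121, r = 590);
}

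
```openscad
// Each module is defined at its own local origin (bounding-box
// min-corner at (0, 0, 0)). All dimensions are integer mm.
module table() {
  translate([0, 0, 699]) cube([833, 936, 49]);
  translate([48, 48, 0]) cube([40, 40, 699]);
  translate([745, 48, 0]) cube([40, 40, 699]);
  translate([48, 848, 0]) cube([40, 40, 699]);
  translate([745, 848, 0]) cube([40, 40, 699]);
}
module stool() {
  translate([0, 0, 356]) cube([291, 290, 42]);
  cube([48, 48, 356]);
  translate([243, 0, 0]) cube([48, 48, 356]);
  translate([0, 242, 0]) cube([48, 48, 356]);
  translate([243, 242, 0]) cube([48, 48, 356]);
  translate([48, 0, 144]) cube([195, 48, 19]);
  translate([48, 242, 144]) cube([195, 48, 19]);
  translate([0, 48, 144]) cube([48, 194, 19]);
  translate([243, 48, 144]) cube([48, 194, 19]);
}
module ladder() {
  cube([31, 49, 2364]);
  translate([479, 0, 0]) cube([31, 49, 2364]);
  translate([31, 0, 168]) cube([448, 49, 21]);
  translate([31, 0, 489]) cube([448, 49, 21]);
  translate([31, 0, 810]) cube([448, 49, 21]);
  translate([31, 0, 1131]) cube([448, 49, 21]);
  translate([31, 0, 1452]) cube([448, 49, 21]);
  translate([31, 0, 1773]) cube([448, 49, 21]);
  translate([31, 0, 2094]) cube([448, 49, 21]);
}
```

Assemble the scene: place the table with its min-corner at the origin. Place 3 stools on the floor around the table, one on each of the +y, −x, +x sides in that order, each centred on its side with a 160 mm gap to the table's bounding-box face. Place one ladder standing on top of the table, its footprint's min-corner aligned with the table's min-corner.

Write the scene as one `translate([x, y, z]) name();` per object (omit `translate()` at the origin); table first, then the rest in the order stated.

table();
translate([271, 1096, 0]) stool();
translate([-451, 323, 0]) stool();
translate([993, 323, 0]) stool();
translate([0, 0, 748]) ladder();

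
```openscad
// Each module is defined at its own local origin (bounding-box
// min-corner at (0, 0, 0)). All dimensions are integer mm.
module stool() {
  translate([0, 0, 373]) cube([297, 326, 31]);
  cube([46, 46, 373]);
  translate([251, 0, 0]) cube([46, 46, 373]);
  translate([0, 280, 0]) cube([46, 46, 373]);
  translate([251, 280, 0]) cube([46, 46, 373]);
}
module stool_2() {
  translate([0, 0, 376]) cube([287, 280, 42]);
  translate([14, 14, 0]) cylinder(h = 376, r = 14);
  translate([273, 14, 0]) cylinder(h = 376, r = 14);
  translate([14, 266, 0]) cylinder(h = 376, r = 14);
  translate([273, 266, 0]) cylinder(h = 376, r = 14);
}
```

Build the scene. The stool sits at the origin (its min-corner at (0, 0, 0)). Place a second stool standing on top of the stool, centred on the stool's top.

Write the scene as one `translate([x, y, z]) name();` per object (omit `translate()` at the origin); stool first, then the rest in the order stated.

stool();
translate([5, 23, 404]) stool_2();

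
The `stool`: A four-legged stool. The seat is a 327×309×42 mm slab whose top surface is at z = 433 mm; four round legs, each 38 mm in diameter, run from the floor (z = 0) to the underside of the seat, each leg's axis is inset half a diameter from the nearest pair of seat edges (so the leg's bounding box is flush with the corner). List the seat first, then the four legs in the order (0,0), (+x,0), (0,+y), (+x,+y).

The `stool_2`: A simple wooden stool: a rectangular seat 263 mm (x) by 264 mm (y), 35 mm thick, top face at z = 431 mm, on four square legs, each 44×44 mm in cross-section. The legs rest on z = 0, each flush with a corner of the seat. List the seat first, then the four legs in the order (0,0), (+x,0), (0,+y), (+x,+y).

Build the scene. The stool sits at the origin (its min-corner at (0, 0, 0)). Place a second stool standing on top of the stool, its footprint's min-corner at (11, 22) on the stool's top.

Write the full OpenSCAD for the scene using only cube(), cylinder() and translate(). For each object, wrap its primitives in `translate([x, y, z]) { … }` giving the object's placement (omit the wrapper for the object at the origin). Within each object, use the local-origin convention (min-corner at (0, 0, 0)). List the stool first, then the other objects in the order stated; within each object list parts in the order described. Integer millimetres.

translate([0, 0, 391]) cube([327, 309, 42]);
translate([19, 19, 0]) cylinder(h = 391, r = 19);
translate([308, 19, 0]) cylinder(h = 391, r = 19);
translate([19, 290, 0]) cylinder(h = 391, r = 19);
translate([308, 290, 0]) cylinder(h = 391, r = 19);
translate([11, 22, 433]) {
  translate([0, 0, 396]) cube([263, 264, 35]);
  cube([44, 44, 396]);
  translate([219, 0, 0]) cube([44, 44, 396]);
  translate([0, 220, 0]) cube([44, 44, 396]);
  translate([219, 220, 0]) cube([44, 44, 396]);
}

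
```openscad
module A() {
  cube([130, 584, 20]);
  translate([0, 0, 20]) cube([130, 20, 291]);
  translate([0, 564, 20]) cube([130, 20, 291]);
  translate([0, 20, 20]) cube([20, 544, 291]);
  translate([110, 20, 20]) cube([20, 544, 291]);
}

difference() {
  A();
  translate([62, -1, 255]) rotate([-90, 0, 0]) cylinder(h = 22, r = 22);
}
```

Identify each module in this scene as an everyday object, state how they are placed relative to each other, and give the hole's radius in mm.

A is an open box. The open box has a circular hole through its front wall. The hole's radius is 22 mm.

The subtracted cylinder has r = 22 mm.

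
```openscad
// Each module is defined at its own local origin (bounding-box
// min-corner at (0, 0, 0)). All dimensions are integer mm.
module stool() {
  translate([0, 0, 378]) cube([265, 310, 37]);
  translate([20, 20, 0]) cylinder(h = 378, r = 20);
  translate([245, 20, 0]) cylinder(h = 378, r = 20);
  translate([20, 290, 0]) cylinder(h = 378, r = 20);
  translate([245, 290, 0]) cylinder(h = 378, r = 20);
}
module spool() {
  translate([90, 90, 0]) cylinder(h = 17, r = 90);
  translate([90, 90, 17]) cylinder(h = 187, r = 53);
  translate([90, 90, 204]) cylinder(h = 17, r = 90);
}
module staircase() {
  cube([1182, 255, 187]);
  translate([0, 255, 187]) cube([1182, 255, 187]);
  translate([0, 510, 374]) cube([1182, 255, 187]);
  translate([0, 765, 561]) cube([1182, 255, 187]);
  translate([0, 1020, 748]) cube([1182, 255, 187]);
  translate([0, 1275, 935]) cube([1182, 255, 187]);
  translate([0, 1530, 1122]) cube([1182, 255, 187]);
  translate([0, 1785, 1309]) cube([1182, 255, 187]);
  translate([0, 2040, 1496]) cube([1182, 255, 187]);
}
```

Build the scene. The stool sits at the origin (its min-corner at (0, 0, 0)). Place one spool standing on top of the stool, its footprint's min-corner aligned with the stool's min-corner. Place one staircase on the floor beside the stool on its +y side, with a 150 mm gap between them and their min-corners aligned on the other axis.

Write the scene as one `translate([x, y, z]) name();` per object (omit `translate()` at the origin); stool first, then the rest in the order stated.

stool();
translate([0, 0, 415]) spool();
translate([0, 460, 0]) staircase();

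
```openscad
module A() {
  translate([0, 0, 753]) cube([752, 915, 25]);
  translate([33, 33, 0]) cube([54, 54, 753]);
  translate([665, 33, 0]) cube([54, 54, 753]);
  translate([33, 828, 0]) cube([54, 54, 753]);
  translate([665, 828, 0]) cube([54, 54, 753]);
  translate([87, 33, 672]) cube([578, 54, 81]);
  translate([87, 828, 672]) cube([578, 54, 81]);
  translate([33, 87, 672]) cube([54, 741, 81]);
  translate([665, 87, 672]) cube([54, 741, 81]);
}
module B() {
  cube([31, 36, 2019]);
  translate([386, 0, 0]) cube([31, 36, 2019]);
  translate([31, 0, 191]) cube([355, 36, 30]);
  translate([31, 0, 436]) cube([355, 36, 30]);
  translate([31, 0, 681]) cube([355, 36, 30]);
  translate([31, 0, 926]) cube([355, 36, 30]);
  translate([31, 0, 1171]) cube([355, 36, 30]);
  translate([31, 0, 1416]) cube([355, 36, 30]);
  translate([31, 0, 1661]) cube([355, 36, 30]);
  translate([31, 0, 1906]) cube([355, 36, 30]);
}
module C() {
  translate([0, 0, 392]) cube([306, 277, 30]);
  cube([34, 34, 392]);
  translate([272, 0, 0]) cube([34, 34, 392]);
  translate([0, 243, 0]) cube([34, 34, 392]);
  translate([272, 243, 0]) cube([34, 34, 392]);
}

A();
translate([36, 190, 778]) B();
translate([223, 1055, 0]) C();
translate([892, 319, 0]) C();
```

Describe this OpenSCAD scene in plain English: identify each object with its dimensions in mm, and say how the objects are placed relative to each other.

A is a rectangular dining table. The top is 752×915×25 mm with its upper surface at z = 778 mm. It stands on four 54×54 mm square legs, each inset 33 mm from the nearest pair of top edges, running from the floor to the underside of the top. Four apron rails, 54 mm thick and 81 mm tall, run between adjacent legs with their top edges flush with the underside of the top and their outer faces flush with the legs' outer faces.

B is a wooden ladder with two side rails of 31×36 mm section and 2019 mm height, set 417 mm apart overall. Between them run 8 rectangular rungs (36 mm deep, 30 mm thick), front faces flush with the rails' −y face. The bottom of the first rung is 191 mm above the floor and each subsequent rung is 245 mm higher than the one below.

C is a simple wooden stool: a rectangular seat 306 mm (x) by 277 mm (y), 30 mm thick, top face at z = 422 mm, on four square legs, each 34×34 mm in cross-section. The legs rest on z = 0, each flush with a corner of the seat.

The ladder is on top of the table. Two stools sit around the table at the +y, +x sides.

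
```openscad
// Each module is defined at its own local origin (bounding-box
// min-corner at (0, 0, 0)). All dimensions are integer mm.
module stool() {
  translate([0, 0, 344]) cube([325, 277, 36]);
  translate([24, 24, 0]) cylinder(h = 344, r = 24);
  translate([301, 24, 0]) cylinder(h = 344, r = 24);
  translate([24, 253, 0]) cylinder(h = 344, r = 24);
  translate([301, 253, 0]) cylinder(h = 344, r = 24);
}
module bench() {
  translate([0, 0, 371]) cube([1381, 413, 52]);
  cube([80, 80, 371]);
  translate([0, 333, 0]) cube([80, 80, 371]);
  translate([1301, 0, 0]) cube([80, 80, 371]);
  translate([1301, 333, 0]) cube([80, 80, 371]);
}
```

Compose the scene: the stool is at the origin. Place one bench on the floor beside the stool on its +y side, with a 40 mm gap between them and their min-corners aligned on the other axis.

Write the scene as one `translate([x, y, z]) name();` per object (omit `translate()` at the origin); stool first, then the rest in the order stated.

stool();
translate([0, 317, 0]) bench();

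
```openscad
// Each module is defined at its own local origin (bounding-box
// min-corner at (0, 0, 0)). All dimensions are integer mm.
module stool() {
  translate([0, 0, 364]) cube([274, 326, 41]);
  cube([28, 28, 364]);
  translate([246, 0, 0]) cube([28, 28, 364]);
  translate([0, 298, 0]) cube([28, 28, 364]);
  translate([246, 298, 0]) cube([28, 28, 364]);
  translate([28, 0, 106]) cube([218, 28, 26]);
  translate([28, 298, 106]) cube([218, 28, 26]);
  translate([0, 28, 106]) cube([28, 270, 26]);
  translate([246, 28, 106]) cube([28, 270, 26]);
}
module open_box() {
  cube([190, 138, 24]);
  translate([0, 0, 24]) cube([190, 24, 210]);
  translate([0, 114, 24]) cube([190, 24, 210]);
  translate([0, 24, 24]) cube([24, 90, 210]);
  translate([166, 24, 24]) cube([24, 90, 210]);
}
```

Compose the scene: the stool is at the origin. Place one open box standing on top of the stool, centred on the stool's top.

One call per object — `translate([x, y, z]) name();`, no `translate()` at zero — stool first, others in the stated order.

stool();
translate([42, 94, 405]) open_box();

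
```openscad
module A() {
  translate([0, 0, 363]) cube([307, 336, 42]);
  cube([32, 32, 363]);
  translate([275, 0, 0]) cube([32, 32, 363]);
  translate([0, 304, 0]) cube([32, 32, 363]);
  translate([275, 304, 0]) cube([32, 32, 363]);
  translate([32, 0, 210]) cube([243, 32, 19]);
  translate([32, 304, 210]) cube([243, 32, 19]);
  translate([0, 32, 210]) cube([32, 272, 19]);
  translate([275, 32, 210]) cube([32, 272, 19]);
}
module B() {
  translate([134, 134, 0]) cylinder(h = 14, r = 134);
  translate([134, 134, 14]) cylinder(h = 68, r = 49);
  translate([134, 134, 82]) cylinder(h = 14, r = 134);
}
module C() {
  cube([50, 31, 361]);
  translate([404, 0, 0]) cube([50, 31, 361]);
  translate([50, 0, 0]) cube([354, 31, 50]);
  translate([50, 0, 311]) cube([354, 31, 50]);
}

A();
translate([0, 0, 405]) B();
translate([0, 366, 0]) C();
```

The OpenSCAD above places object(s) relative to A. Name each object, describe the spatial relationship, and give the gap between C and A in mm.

The picture frame's nearest face is 30 mm from the stool's +y face.

A is a stool. B is a spool. C is a picture frame. The spool is on top of the stool. The picture frame is on the floor beside the stool on its +y side. The gap between the picture frame and the stool is 30 mm.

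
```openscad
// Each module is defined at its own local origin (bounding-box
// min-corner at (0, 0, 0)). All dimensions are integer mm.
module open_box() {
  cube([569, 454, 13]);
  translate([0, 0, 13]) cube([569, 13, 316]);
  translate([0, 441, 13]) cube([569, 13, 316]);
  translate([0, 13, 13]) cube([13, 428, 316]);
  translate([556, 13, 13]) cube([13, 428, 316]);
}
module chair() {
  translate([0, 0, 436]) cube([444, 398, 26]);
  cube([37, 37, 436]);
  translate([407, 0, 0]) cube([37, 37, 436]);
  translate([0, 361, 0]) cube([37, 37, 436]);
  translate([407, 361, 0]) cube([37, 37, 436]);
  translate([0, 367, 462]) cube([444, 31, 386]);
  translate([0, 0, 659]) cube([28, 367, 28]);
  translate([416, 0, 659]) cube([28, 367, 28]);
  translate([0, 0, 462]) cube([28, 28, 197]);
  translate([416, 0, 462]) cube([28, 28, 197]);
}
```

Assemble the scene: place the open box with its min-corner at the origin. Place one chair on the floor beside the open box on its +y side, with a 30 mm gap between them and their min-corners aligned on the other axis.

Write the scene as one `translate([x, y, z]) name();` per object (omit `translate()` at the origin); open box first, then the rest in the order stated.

open_box();
translate([0, 484, 0]) chair();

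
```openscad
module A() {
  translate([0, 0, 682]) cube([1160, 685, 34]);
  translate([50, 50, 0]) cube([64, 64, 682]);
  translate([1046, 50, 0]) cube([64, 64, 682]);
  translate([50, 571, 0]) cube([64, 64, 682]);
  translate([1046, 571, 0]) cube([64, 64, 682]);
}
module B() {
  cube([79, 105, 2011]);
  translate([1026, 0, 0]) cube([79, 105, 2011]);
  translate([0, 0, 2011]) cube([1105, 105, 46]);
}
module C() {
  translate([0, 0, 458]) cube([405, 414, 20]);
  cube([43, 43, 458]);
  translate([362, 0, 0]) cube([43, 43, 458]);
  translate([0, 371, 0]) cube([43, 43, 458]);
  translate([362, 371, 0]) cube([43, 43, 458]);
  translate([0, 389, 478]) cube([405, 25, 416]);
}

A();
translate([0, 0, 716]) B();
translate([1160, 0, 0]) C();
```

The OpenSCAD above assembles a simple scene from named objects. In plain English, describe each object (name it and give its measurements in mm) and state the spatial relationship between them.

A is a rectangular dining table. The top is 1160×685×34 mm with its upper surface at z = 716 mm. It stands on four 64×64 mm square legs, each inset 50 mm from the nearest pair of top edges, running from the floor to the underside of the top.

B is a rectangular door frame: two vertical jambs of 79×105 mm section, 2011 mm tall, with a clear opening 947 mm wide between their inner faces. A header 46 mm tall and 105 mm deep lies on top of the jambs and spans the full outside width.

C is a chair: 405×414 mm seat, 20 mm thick, top at z = 478 mm, on four 43 mm square corner legs flush with the seat edges. A 25 mm thick backrest slab spans the full seat width, extending 416 mm above the seat top, its back face flush with the seat's +y edge.

The door frame is on top of the table. The chair is against the table's +x side, with their −y faces flush.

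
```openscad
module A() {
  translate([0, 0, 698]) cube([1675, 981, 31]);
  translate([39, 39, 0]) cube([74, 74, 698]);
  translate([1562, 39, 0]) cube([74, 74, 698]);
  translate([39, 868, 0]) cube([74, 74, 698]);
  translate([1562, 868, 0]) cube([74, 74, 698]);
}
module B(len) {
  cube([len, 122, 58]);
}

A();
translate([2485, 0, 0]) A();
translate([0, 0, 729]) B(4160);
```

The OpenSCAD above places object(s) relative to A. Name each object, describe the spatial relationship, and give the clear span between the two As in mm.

A is a table. B is a beam. A beam spans the tops of two tables. The clear span between the two tables is 810 mm.

Second table starts at x = 2485; first ends at x = 1675; clear span = 2485 − 1675 = 810 mm.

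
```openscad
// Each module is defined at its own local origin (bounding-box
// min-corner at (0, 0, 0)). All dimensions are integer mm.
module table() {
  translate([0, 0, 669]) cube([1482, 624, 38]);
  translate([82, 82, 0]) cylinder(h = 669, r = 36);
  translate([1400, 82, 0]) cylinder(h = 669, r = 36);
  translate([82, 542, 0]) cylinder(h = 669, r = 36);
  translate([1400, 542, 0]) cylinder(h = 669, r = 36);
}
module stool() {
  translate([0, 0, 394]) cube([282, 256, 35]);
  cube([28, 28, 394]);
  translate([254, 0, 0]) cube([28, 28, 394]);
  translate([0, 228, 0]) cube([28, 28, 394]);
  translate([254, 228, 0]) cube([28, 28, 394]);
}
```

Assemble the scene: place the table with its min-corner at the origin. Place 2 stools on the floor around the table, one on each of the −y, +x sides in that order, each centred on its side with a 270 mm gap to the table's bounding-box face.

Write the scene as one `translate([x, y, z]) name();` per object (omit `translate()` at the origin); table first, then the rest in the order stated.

table();
translate([600, -526, 0]) stool();
translate([1752, 184, 0]) stool();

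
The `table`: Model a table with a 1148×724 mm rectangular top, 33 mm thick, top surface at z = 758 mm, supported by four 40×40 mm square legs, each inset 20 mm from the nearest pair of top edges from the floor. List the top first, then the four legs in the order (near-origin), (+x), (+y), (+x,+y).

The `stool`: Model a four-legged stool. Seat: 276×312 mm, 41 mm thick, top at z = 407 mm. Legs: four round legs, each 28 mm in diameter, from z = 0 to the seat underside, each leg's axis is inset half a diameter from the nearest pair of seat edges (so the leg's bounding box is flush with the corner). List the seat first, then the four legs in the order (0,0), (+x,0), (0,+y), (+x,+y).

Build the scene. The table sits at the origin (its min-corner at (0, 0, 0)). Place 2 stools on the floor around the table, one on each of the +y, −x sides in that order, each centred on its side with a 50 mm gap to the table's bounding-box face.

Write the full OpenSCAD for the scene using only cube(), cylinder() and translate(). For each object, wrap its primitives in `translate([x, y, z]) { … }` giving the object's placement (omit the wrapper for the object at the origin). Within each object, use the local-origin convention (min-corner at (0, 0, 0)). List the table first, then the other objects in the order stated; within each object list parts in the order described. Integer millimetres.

translate([0, 0, 725]) cube([1148, 724, 33]);
translate([20, 20, 0]) cube([40, 40, 725]);
translate([1088, 20, 0]) cube([40, 40, 725]);
translate([20, 664, 0]) cube([40, 40, 725]);
translate([1088, 664, 0]) cube([40, 40, 725]);
translate([436, 774, 0]) {
  translate([0, 0, 366]) cube([276, 312, 41]);
  translate([14, 14, 0]) cylinder(h = 366, r = 14);
  translate([262, 14, 0]) cylinder(h = 366, r = 14);
  translate([14, 298, 0]) cylinder(h = 366, r = 14);
  translate([262, 298, 0]) cylinder(h = 366, r = 14);
}
translate([-326, 206, 0]) {
  translate([0, 0, 366]) cube([276, 312, 41]);
  translate([14, 14, 0]) cylinder(h = 366, r = 14);
  translate([262, 14, 0]) cylinder(h = 366, r = 14);
  translate([14, 298, 0]) cylinder(h = 366, r = 14);
  translate([262, 298, 0]) cylinder(h = 366, r = 14);
}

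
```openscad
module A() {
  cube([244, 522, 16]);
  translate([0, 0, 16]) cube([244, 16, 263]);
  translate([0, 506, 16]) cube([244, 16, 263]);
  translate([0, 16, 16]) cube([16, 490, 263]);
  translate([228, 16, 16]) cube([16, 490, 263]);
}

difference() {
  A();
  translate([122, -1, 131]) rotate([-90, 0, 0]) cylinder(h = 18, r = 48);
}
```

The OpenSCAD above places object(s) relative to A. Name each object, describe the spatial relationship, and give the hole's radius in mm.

The subtracted cylinder has r = 48 mm.

A is an open box. The open box has a circular hole through its front wall. The hole's radius is 48 mm.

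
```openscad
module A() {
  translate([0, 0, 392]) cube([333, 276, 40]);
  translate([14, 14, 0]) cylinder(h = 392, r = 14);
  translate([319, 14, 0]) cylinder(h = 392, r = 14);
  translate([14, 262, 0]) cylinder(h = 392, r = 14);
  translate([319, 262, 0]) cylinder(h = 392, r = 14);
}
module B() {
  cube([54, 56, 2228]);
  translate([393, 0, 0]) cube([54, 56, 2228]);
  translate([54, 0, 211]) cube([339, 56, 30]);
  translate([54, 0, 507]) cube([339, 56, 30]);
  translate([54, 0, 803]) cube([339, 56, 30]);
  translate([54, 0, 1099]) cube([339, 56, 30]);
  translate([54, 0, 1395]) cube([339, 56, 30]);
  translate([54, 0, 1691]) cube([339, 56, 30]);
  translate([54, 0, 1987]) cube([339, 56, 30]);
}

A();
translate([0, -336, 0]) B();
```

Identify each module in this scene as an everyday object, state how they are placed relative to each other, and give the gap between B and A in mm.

A is a stool. B is a ladder. The ladder is on the floor beside the stool on its −y side. The gap between the ladder and the stool is 280 mm.

The ladder's nearest face is 280 mm from the stool's −y face.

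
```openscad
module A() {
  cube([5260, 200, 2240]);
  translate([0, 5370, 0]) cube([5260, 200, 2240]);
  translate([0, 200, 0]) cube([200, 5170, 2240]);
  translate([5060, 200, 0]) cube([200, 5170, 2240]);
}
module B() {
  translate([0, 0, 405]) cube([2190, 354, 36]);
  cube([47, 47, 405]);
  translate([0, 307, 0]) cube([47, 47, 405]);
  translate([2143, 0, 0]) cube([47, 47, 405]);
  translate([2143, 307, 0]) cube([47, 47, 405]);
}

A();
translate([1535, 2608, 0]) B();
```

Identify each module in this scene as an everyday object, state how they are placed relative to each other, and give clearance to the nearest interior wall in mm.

A is a house frame. B is a bench. The bench sits inside the house frame, centred. The clearance to the nearest interior wall is 1335 mm.

Clearances: x = 1335, y = 2408; minimum 1335 mm.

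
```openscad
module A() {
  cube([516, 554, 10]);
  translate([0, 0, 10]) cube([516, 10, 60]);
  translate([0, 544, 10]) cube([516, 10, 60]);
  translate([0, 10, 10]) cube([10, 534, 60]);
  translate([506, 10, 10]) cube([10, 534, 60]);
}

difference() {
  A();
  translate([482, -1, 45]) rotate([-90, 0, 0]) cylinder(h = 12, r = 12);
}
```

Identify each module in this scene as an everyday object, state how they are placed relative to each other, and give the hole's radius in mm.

The subtracted cylinder has r = 12 mm.

A is an open box. The open box has a circular hole through its front wall. The hole's radius is 12 mm.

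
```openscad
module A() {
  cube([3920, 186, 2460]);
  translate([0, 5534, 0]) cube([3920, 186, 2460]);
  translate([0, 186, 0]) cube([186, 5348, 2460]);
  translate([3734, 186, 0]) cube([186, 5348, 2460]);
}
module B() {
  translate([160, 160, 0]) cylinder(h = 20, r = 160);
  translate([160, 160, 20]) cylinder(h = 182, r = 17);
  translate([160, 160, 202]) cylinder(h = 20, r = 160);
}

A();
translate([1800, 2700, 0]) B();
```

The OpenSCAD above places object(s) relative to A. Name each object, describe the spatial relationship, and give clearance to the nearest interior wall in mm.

Clearances: x = 1614, y = 2514; minimum 1614 mm.

A is a house frame. B is a spool. The spool sits inside the house frame, centred. The clearance to the nearest interior wall is 1614 mm.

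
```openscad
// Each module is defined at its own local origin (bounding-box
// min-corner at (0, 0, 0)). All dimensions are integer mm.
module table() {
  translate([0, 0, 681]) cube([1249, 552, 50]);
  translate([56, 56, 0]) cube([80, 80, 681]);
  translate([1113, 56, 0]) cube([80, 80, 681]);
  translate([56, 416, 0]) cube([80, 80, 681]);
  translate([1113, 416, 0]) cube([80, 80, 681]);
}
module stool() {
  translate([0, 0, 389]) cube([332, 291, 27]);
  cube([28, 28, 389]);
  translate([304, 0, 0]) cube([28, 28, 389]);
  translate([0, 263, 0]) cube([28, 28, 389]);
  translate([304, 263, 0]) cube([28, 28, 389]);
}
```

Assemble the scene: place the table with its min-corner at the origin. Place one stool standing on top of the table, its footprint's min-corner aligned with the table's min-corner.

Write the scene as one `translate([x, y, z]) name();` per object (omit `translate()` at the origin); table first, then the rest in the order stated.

table();
translate([0, 0, 731]) stool();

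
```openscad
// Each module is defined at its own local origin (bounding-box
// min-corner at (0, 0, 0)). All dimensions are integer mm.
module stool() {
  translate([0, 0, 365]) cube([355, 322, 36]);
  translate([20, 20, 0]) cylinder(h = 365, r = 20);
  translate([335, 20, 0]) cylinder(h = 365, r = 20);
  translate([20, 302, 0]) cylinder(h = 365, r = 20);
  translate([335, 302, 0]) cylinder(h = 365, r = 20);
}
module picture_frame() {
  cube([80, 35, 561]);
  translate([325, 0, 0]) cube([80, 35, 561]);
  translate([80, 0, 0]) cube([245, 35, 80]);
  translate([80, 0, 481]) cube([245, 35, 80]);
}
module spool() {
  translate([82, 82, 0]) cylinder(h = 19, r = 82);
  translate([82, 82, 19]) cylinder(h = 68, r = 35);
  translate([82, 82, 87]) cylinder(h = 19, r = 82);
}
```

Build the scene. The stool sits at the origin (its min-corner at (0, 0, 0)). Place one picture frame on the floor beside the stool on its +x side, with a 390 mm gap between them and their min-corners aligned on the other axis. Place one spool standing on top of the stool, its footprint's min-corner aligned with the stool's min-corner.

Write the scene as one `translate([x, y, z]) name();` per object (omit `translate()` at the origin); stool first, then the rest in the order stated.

stool();
translate([745, 0, 0]) picture_frame();
translate([0, 0, 401]) spool();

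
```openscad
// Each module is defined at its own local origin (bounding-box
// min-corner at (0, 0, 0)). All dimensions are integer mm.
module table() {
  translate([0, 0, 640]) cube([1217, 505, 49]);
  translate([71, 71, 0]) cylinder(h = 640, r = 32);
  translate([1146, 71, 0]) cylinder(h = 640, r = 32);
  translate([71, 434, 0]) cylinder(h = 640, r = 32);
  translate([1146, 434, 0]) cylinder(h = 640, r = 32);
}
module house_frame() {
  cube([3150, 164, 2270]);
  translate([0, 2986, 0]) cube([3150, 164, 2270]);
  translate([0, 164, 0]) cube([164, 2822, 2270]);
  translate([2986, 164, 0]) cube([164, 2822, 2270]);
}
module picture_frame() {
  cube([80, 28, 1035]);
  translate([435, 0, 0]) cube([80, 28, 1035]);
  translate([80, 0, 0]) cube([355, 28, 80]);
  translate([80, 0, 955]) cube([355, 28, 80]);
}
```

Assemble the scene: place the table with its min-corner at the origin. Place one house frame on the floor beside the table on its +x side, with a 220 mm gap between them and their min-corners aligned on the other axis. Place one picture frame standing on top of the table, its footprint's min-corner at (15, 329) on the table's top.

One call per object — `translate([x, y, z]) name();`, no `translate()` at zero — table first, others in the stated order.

table();
translate([1437, 0, 0]) house_frame();
translate([15, 329, 689]) picture_frame();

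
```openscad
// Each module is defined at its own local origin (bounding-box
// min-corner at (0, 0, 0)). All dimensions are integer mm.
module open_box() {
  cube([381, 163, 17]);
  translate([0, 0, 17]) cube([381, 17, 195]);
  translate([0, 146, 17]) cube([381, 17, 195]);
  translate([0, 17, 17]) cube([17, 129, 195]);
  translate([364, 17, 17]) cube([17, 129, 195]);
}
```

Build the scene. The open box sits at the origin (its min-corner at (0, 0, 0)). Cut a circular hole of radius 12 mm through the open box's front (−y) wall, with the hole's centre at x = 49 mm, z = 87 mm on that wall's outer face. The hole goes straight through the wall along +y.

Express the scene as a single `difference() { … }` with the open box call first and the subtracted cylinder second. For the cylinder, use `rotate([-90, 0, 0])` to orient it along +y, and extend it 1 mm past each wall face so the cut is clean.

difference() {
  open_box();
  translate([49, -1, 87]) rotate([-90, 0, 0]) cylinder(h = 19, r = 12);
}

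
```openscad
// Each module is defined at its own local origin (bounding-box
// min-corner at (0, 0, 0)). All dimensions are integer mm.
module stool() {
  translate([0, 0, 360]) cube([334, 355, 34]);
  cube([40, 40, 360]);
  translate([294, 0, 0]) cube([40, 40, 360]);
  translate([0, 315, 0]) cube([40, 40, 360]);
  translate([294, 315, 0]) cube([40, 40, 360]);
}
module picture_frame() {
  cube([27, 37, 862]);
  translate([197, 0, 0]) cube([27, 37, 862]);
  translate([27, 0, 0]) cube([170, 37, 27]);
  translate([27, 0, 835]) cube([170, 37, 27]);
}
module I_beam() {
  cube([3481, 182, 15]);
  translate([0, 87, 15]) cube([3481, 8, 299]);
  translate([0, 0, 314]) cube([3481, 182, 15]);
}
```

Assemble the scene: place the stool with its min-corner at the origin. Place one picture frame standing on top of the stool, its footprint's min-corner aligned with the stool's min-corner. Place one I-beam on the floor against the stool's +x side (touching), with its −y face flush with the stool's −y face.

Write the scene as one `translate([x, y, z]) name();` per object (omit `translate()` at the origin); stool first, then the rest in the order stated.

stool();
translate([0, 0, 394]) picture_frame();
translate([334, 0, 0]) I_beam();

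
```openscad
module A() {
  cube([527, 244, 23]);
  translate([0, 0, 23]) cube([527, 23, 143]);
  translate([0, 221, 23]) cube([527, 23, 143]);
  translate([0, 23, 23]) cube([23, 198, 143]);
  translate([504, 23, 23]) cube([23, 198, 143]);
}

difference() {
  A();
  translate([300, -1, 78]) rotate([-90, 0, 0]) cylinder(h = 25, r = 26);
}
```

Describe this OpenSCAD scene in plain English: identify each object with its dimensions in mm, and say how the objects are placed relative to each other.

A is an open storage box with external size 527×244×166 mm and wall thickness 23 mm (the base is also 23 mm thick). The base covers the whole footprint; the four walls stand on the base, with the y-facing walls full-width and the x-facing walls fitting between their inner faces.

The open box has a circular hole of radius 26 mm through its front wall, centred at (x = 300, z = 78).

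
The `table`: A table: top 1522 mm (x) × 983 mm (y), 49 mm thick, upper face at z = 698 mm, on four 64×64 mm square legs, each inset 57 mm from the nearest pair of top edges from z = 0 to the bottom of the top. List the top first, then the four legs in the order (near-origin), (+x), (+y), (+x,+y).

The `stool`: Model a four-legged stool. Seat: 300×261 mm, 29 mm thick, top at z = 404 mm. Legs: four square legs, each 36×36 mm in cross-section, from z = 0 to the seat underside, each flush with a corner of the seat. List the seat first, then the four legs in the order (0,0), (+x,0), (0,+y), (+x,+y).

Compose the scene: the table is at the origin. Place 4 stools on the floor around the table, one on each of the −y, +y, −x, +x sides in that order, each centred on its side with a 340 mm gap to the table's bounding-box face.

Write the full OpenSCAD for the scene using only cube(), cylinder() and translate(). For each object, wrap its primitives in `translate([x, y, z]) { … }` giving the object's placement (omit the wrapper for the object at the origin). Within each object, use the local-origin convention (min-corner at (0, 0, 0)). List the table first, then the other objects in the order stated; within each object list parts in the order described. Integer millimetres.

translate([0, 0, 649]) cube([1522, 983, 49]);
translate([57, 57, 0]) cube([64, 64, 649]);
translate([1401, 57, 0]) cube([64, 64, 649]);
translate([57, 862, 0]) cube([64, 64, 649]);
translate([1401, 862, 0]) cube([64, 64, 649]);
translate([611, -601, 0]) {
  translate([0, 0, 375]) cube([300, 261, 29]);
  cube([36, 36, 375]);
  translate([264, 0, 0]) cube([36, 36, 375]);
  translate([0, 225, 0]) cube([36, 36, 375]);
  translate([264, 225, 0]) cube([36, 36, 375]);
}
translate([611, 1323, 0]) {
  translate([0, 0, 375]) cube([300, 261, 29]);
  cube([36, 36, 375]);
  translate([264, 0, 0]) cube([36, 36, 375]);
  translate([0, 225, 0]) cube([36, 36, 375]);
  translate([264, 225, 0]) cube([36, 36, 375]);
}
translate([-640, 361, 0]) {
  translate([0, 0, 375]) cube([300, 261, 29]);
  cube([36, 36, 375]);
  translate([264, 0, 0]) cube([36, 36, 375]);
  translate([0, 225, 0]) cube([36, 36, 375]);
  translate([264, 225, 0]) cube([36, 36, 375]);
}
translate([1862, 361, 0]) {
  translate([0, 0, 375]) cube([300, 261, 29]);
  cube([36, 36, 375]);
  translate([264, 0, 0]) cube([36, 36, 375]);
  translate([0, 225, 0]) cube([36, 36, 375]);
  translate([264, 225, 0]) cube([36, 36, 375]);
}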